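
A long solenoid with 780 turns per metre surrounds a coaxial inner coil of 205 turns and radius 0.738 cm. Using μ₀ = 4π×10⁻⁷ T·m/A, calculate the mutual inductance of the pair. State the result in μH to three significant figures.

The outer solenoid produces a uniform field B₁ = μ₀n₁I₁ across the inner coil,
so the flux linkage is N₂Φ = N₂B₁A₂ = μ₀n₁N₂A₂·I₁, giving M = μ₀n₁N₂A₂.
A₂ = πr² = π(7.380×10^-3 m)² = 1.711×10^-4 m².
M = (4π×10⁻⁷)(780)(205)(1.711×10^-4) = 3.438×10^-5 H.

M ≈ 34.4 μH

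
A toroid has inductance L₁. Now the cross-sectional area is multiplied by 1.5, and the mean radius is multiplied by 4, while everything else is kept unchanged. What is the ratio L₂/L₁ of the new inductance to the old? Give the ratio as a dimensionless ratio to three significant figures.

L₂/L₁ = 0.375

For a toroid, L ∝ μᵣN²A/R.
L₂/L₁ = (1.5) × (4)^-1 = 0.375.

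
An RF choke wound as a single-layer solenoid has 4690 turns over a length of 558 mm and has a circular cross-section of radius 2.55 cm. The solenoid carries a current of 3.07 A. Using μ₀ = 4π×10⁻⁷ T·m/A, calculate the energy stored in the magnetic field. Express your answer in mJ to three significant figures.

U ≈ 477 mJ

A = πr² = π(2.550×10^-2 m)² = 2.043×10^-3 m².
L = μ₀N²A/ℓ = (4π×10⁻⁷)(4690)²(2.043×10^-3)/(0.558) = 0.1012 H.
U = ½LI² = ½(0.1012)(3.07)² = 0.4769 J.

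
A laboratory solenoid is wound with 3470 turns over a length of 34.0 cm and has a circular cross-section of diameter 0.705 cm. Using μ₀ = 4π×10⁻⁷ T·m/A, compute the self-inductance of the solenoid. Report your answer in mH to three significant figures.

L ≈ 1.74 mH

A = π(d/2)² = π(3.525×10^-3 m)² = 3.904×10^-5 m².
For a long solenoid, L = μ₀N²A/ℓ.
L = (4π×10⁻⁷)(3470)²(3.904×10^-5)/(0.34 m) = 1.737×10^-3 H.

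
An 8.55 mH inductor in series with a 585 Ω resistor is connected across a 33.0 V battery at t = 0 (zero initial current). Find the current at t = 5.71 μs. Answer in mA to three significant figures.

τ = L/R = 8.550×10^-3/585 = 1.462×10^-5 s; final current I_∞ = ε/R = 33.0/585 = 5.641×10^-2 A.
I(t) = I_∞(1 − e^(−t/τ)) with t/τ = 0.391.
I = (5.641×10^-2)(1 − e^(−0.391)) = 1.824×10^-2 A.

I ≈ 18.2 mA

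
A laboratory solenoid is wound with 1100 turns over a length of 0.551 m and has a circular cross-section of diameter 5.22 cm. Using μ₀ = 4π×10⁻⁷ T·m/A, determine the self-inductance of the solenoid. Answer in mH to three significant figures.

A = π(d/2)² = π(2.610×10^-2 m)² = 2.140×10^-3 m².
For a long solenoid, L = μ₀N²A/ℓ.
L = (4π×10⁻⁷)(1100)²(2.140×10^-3)/(0.551 m) = 5.906×10^-3 H.

L ≈ 5.91 mH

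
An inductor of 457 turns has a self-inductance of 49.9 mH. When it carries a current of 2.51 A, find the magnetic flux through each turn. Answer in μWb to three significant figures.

From L = NΦ_B/I, the flux per turn is Φ_B = LI/N.
Φ_B = (4.990×10^-2 H)(2.51 A)/457 = 2.741×10^-4 Wb.

Φ_B ≈ 274 μWb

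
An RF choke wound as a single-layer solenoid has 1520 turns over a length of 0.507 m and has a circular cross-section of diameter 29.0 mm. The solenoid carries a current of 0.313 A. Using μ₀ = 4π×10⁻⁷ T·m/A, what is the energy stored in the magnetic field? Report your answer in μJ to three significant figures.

U ≈ 185 μJ

A = π(d/2)² = π(1.450×10^-2 m)² = 6.605×10^-4 m².
L = μ₀N²A/ℓ = (4π×10⁻⁷)(1520)²(6.605×10^-4)/(0.507) = 3.782×10^-3 H.
U = ½LI² = ½(3.782×10^-3)(0.313)² = 1.853×10^-4 J.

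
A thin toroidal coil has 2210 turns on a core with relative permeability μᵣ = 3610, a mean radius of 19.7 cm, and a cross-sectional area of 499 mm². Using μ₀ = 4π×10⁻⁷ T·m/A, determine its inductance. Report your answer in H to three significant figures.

For a thin toroid, L = μ₀μᵣN²A/(2πR).
L = (4π×10⁻⁷)(3610)(2210)²(4.990×10^-4) / (2π×0.197 m) = 8.932 H.

L ≈ 8.93 H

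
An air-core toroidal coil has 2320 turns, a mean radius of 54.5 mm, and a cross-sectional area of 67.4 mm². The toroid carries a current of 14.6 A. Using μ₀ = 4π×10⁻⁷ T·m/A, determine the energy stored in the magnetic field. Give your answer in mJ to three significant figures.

L = μ₀N²A/(2πR) = (4π×10⁻⁷)(2320)²(6.740×10^-5)/(2π×5.450×10^-2) = 1.331×10^-3 H.
U = ½LI² = ½(1.331×10^-3)(14.6)² = 0.1419 J.

U ≈ 142 mJ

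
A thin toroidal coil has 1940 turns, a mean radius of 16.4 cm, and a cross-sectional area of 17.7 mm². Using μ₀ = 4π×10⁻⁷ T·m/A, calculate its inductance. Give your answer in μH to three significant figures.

For a thin toroid, L = μ₀N²A/(2πR).
L = (4π×10⁻⁷)(1940)²(1.770×10^-5) / (2π×0.164 m) = 8.124×10^-5 H.

L ≈ 81.2 μH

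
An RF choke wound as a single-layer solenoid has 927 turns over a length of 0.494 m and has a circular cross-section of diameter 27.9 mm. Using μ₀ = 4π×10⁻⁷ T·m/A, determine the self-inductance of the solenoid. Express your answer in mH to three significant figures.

L ≈ 1.34 mH

A = π(d/2)² = π(1.395×10^-2 m)² = 6.114×10^-4 m².
For a long solenoid, L = μ₀N²A/ℓ.
L = (4π×10⁻⁷)(927)²(6.114×10^-4)/(0.494 m) = 1.336×10^-3 H.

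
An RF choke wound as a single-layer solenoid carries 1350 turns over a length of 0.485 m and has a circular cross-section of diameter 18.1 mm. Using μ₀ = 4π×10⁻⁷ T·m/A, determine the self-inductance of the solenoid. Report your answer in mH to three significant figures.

A = π(d/2)² = π(9.050×10^-3 m)² = 2.573×10^-4 m².
For a long solenoid, L = μ₀N²A/ℓ.
L = (4π×10⁻⁷)(1350)²(2.573×10^-4)/(0.485 m) = 1.215×10^-3 H.

L ≈ 1.22 mH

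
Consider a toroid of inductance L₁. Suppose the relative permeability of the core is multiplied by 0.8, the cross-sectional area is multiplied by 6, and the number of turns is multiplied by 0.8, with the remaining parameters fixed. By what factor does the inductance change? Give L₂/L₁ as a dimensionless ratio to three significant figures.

L₂/L₁ = 3.07

For a toroid, L ∝ μᵣN²A/R.
L₂/L₁ = (0.8) × (6) × (0.8)^2 = 3.07.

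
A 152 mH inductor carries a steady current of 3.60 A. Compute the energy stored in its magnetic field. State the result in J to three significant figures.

U ≈ 0.985 J

Stored magnetic energy: U = ½LI².
U = ½(0.152 H)(3.60 A)² = 0.985 J.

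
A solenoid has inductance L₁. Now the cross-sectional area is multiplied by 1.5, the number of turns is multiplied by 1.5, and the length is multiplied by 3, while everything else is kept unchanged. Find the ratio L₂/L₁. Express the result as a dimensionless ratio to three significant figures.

L₂/L₁ = 1.13

For a solenoid, L ∝ μᵣN²A/ℓ.
L₂/L₁ = (1.5) × (1.5)^2 × (3)^-1 = 1.13.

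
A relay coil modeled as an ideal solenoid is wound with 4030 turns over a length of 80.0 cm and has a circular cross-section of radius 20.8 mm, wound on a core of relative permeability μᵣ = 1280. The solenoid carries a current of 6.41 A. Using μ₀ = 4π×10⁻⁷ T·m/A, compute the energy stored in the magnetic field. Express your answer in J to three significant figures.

A = πr² = π(2.080×10^-2 m)² = 1.359×10^-3 m².
L = μ₀μᵣN²A/ℓ = (4π×10⁻⁷)(1280)(4030)²(1.359×10^-3)/(0.8) = 44.38 H.
U = ½LI² = ½(44.38)(6.41)² = 911.8 J.

U ≈ 912 J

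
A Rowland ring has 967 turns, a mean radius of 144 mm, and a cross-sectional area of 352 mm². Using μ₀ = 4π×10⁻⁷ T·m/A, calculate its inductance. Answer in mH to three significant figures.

For a thin toroid, L = μ₀N²A/(2πR).
L = (4π×10⁻⁷)(967)²(3.520×10^-4) / (2π×0.144 m) = 4.572×10^-4 H.

L ≈ 0.457 mH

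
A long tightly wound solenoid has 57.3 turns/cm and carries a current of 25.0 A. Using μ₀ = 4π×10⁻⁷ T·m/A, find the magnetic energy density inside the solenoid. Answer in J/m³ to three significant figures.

u ≈ 12900 J/m³

B = μ₀nI = (4π×10⁻⁷)(5.730×10^3)(25.0) = 0.18 T.
u = B²/(2μ₀) = (0.18)²/(2×4π×10⁻⁷) = 1.289×10^4 J/m³.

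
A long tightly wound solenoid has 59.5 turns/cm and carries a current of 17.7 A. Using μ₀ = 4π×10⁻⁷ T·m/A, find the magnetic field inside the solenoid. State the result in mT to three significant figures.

Inside a long solenoid, B = μ₀nI.
B = (4π×10⁻⁷)(5.950×10^3 m⁻¹)(17.7 A) = 0.1323 T.

B ≈ 132 mT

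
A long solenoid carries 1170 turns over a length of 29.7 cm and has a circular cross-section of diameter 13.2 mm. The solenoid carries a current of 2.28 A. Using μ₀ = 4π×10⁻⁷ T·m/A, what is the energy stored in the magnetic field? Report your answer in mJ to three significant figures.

U ≈ 2.06 mJ

A = π(d/2)² = π(6.600×10^-3 m)² = 1.368×10^-4 m².
L = μ₀N²A/ℓ = (4π×10⁻⁷)(1170)²(1.368×10^-4)/(0.297) = 7.926×10^-4 H.
U = ½LI² = ½(7.926×10^-4)(2.28)² = 2.060×10^-3 J.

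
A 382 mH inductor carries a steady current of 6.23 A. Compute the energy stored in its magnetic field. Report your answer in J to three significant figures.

Stored magnetic energy: U = ½LI².
U = ½(0.382 H)(6.23 A)² = 7.413 J.

U ≈ 7.41 J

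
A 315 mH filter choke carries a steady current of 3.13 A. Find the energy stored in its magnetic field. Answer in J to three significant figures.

U ≈ 1.54 J

Stored magnetic energy: U = ½LI².
U = ½(0.315 H)(3.13 A)² = 1.543 J.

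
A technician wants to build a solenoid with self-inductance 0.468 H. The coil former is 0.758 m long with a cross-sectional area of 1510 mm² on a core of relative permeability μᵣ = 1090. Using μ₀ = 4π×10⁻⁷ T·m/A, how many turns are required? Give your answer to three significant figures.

N ≈ 414 turns

A = 1510 mm² = 1.510×10^-3 m².
From L = μ₀μᵣN²A/ℓ, N = √(Lℓ / (μ₀μᵣA)).
N = √[(0.468)(0.758) / ((4π×10⁻⁷)(1090)×1.510×10^-3)] = √(1.715×10^5) ≈ 414.1.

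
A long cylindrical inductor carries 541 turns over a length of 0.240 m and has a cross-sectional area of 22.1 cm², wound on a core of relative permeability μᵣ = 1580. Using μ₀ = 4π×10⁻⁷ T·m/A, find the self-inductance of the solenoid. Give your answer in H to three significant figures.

A = 22.1 cm² = 2.210×10^-3 m².
For a long solenoid, L = μ₀μᵣN²A/ℓ.
L = (4π×10⁻⁷)(1580)(541)²(2.210×10^-3)/(0.24 m) = 5.351 H.

L ≈ 5.35 H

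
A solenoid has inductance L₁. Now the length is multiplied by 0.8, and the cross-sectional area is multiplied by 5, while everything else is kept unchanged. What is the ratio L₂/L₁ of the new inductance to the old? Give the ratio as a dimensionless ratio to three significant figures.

For a solenoid, L ∝ μᵣN²A/ℓ.
L₂/L₁ = (0.8)^-1 × (5) = 6.25.

L₂/L₁ = 6.25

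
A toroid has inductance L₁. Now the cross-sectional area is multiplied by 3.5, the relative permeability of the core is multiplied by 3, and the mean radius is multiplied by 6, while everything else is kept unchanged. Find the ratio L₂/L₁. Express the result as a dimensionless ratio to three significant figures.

L₂/L₁ = 1.75

For a toroid, L ∝ μᵣN²A/R.
L₂/L₁ = (3.5) × (3) × (6)^-1 = 1.75.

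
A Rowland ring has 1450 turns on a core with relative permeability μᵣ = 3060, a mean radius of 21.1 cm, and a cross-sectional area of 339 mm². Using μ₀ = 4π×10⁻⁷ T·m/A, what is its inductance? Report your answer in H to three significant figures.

For a thin toroid, L = μ₀μᵣN²A/(2πR).
L = (4π×10⁻⁷)(3060)(1450)²(3.390×10^-4) / (2π×0.211 m) = 2.067 H.

L ≈ 2.07 H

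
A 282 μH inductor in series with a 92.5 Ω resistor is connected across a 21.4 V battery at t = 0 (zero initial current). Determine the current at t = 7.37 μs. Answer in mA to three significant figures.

τ = L/R = 2.820×10^-4/92.5 = 3.049×10^-6 s; final current I_∞ = ε/R = 21.4/92.5 = 0.2314 A.
I(t) = I_∞(1 − e^(−t/τ)) with t/τ = 2.417.
I = (0.2314)(1 − e^(−2.417)) = 0.2107 A.

I ≈ 211 mA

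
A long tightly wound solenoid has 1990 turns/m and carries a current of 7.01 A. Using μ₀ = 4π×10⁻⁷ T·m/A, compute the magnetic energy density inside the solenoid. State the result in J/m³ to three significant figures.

B = μ₀nI = (4π×10⁻⁷)(1.990×10^3)(7.01) = 1.753×10^-2 T.
u = B²/(2μ₀) = (1.753×10^-2)²/(2×4π×10⁻⁷) = 122.3 J/m³.

u ≈ 122 J/m³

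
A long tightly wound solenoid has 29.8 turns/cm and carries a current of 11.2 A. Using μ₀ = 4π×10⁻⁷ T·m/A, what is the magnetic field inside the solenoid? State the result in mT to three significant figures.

Inside a long solenoid, B = μ₀nI.
B = (4π×10⁻⁷)(2.980×10^3 m⁻¹)(11.2 A) = 4.194×10^-2 T.

B ≈ 41.9 mT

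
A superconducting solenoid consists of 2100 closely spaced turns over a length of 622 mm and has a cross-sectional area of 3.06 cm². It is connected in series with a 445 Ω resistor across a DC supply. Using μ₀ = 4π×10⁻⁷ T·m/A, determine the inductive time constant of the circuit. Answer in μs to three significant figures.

A = 3.06 cm² = 3.060×10^-4 m².
L = μ₀N²A/ℓ = (4π×10⁻⁷)(2100)²(3.060×10^-4)/(0.622) = 2.726×10^-3 H.
τ = L/R = (2.726×10^-3)/(445) = 6.127×10^-6 s.

τ ≈ 6.13 μs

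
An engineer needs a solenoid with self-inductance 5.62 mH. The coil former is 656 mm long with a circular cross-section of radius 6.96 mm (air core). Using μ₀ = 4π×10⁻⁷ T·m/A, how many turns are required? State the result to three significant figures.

N ≈ 4390 turns

A = πr² = π(6.960×10^-3 m)² = 1.522×10^-4 m².
From L = μ₀N²A/ℓ, N = √(Lℓ / (μ₀A)).
N = √[(5.620×10^-3)(0.656) / ((4π×10⁻⁷)×1.522×10^-4)] = √(1.928×10^7) ≈ 4390.7.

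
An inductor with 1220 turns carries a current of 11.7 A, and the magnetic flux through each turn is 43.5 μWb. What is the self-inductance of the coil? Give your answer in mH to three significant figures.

L ≈ 4.54 mH

Self-inductance is defined by L = NΦ_B/I (flux linkage over current).
L = (1220)(4.350×10^-5 Wb)/(11.7 A) = 4.536×10^-3 H.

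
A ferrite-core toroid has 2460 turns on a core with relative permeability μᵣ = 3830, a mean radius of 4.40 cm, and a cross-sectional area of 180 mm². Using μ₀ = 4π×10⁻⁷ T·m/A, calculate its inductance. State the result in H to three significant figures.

For a thin toroid, L = μ₀μᵣN²A/(2πR).
L = (4π×10⁻⁷)(3830)(2460)²(1.800×10^-4) / (2π×4.400×10^-2 m) = 18.96 H.

L ≈ 19.0 H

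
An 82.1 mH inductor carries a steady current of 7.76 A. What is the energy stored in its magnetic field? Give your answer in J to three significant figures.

Stored magnetic energy: U = ½LI².
U = ½(8.210×10^-2 H)(7.76 A)² = 2.472 J.

U ≈ 2.47 J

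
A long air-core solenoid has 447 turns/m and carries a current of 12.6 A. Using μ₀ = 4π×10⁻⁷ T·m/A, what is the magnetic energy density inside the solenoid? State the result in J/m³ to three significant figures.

u ≈ 19.9 J/m³

B = μ₀nI = (4π×10⁻⁷)(447)(12.6) = 7.078×10^-3 T.
u = B²/(2μ₀) = (7.078×10^-3)²/(2×4π×10⁻⁷) = 19.93 J/m³.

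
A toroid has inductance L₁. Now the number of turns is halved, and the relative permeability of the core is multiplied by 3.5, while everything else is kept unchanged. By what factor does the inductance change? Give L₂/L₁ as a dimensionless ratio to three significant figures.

For a toroid, L ∝ μᵣN²A/R.
L₂/L₁ = (0.5)^2 × (3.5) = 0.875.

L₂/L₁ = 0.875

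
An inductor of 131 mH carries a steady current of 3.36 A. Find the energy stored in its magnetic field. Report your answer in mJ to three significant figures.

U ≈ 739 mJ

Stored magnetic energy: U = ½LI².
U = ½(0.131 H)(3.36 A)² = 0.73947 J.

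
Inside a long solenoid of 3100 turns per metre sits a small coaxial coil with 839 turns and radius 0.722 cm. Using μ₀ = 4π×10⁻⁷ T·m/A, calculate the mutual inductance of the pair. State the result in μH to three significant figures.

The outer solenoid produces a uniform field B₁ = μ₀n₁I₁ across the inner coil,
so the flux linkage is N₂Φ = N₂B₁A₂ = μ₀n₁N₂A₂·I₁, giving M = μ₀n₁N₂A₂.
A₂ = πr² = π(7.220×10^-3 m)² = 1.638×10^-4 m².
M = (4π×10⁻⁷)(3100)(839)(1.638×10^-4) = 5.353×10^-4 H.

M ≈ 535 μH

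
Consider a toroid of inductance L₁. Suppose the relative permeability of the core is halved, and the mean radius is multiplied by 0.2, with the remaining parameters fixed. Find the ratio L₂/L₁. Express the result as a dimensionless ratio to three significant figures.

L₂/L₁ = 2.50

For a toroid, L ∝ μᵣN²A/R.
L₂/L₁ = (0.5) × (0.2)^-1 = 2.50.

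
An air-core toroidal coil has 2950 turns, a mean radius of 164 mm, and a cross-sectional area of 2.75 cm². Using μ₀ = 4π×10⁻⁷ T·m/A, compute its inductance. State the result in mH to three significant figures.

For a thin toroid, L = μ₀N²A/(2πR).
L = (4π×10⁻⁷)(2950)²(2.750×10^-4) / (2π×0.164 m) = 2.919×10^-3 H.

L ≈ 2.92 mH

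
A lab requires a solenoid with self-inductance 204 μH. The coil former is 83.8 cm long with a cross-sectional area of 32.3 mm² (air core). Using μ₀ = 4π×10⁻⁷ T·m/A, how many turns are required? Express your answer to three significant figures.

N ≈ 2050 turns

A = 32.3 mm² = 3.230×10^-5 m².
From L = μ₀N²A/ℓ, N = √(Lℓ / (μ₀A)).
N = √[(2.040×10^-4)(0.838) / ((4π×10⁻⁷)×3.230×10^-5)] = √(4.212×10^6) ≈ 2052.3.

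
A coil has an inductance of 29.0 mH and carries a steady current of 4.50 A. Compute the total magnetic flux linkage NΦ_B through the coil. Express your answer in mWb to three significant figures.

From L = NΦ_B/I, the flux linkage is NΦ_B = LI.
NΦ_B = (2.900×10^-2 H)(4.50 A) = 0.1305 Wb.

NΦ_B ≈ 131 mWb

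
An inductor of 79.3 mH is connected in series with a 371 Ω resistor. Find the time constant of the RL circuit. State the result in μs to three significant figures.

τ = L/R = (7.930×10^-2 H)/(371 Ω) = 2.137×10^-4 s.

τ ≈ 214 μs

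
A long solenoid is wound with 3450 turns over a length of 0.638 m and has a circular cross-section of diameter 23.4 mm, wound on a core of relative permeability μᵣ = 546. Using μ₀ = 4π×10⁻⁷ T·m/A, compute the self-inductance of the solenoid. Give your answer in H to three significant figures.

L ≈ 5.50 H

A = π(d/2)² = π(1.170×10^-2 m)² = 4.301×10^-4 m².
For a long solenoid, L = μ₀μᵣN²A/ℓ.
L = (4π×10⁻⁷)(546)(3450)²(4.301×10^-4)/(0.638 m) = 5.5048 H.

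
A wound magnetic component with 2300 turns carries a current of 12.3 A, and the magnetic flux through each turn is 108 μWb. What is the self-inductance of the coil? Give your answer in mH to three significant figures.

Self-inductance is defined by L = NΦ_B/I (flux linkage over current).
L = (2300)(1.080×10^-4 Wb)/(12.3 A) = 2.020×10^-2 H.

L ≈ 20.2 mH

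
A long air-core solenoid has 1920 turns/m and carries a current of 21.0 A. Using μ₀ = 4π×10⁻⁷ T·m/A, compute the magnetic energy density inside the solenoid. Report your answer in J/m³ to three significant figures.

u ≈ 1020 J/m³

B = μ₀nI = (4π×10⁻⁷)(1.920×10^3)(21.0) = 5.067×10^-2 T.
u = B²/(2μ₀) = (5.067×10^-2)²/(2×4π×10⁻⁷) = 1.021×10^3 J/m³.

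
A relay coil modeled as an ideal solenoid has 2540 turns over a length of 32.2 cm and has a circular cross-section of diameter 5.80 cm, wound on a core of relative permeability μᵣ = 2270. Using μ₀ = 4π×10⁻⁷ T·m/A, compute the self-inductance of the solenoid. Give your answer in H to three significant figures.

A = π(d/2)² = π(2.900×10^-2 m)² = 2.642×10^-3 m².
For a long solenoid, L = μ₀μᵣN²A/ℓ.
L = (4π×10⁻⁷)(2270)(2540)²(2.642×10^-3)/(0.322 m) = 151 H.

L ≈ 151 H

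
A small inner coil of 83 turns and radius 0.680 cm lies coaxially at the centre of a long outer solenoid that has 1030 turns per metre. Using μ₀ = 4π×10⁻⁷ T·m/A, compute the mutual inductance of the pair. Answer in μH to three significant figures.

M ≈ 15.6 μH

The outer solenoid produces a uniform field B₁ = μ₀n₁I₁ across the inner coil,
so the flux linkage is N₂Φ = N₂B₁A₂ = μ₀n₁N₂A₂·I₁, giving M = μ₀n₁N₂A₂.
A₂ = πr² = π(6.800×10^-3 m)² = 1.453×10^-4 m².
M = (4π×10⁻⁷)(1030)(83)(1.453×10^-4) = 1.561×10^-5 H.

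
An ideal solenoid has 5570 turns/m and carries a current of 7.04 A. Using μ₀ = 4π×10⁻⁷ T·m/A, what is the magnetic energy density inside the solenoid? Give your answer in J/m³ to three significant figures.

B = μ₀nI = (4π×10⁻⁷)(5.570×10^3)(7.04) = 4.928×10^-2 T.
u = B²/(2μ₀) = (4.928×10^-2)²/(2×4π×10⁻⁷) = 966.1 J/m³.

u ≈ 966 J/m³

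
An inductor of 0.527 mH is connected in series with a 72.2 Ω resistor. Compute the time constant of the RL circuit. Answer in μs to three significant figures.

τ = L/R = (5.270×10^-4 H)/(72.2 Ω) = 7.299×10^-6 s.

τ ≈ 7.30 μs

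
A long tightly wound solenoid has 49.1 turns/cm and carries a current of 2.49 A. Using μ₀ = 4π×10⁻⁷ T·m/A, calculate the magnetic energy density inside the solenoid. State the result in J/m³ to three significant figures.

u ≈ 93.9 J/m³

B = μ₀nI = (4π×10⁻⁷)(4.910×10^3)(2.49) = 1.536×10^-2 T.
u = B²/(2μ₀) = (1.536×10^-2)²/(2×4π×10⁻⁷) = 93.92 J/m³.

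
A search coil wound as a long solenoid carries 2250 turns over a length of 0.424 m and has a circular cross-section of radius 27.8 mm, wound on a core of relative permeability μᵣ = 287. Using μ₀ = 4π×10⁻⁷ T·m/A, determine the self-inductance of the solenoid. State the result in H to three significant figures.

L ≈ 10.5 H

A = πr² = π(2.780×10^-2 m)² = 2.428×10^-3 m².
For a long solenoid, L = μ₀μᵣN²A/ℓ.
L = (4π×10⁻⁷)(287)(2250)²(2.428×10^-3)/(0.424 m) = 10.46 H.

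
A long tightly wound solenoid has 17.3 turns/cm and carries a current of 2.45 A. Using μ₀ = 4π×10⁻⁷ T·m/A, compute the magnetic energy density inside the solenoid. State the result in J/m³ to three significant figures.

B = μ₀nI = (4π×10⁻⁷)(1.730×10^3)(2.45) = 5.326×10^-3 T.
u = B²/(2μ₀) = (5.326×10^-3)²/(2×4π×10⁻⁷) = 11.29 J/m³.

u ≈ 11.3 J/m³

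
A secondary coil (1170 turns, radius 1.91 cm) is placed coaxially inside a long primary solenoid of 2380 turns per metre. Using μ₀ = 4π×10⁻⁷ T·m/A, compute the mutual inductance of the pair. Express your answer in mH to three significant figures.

M ≈ 4.01 mH

The outer solenoid produces a uniform field B₁ = μ₀n₁I₁ across the inner coil,
so the flux linkage is N₂Φ = N₂B₁A₂ = μ₀n₁N₂A₂·I₁, giving M = μ₀n₁N₂A₂.
A₂ = πr² = π(1.910×10^-2 m)² = 1.146×10^-3 m².
M = (4π×10⁻⁷)(2380)(1170)(1.146×10^-3) = 4.010×10^-3 H.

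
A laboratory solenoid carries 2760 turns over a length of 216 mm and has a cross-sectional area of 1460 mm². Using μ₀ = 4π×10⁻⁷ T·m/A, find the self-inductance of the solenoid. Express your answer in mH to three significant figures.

L ≈ 64.7 mH

A = 1460 mm² = 1.460×10^-3 m².
For a long solenoid, L = μ₀N²A/ℓ.
L = (4π×10⁻⁷)(2760)²(1.460×10^-3)/(0.216 m) = 6.470×10^-2 H.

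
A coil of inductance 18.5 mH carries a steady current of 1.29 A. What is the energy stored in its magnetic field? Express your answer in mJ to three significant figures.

U ≈ 15.4 mJ

Stored magnetic energy: U = ½LI².
U = ½(1.850×10^-2 H)(1.29 A)² = 1.539×10^-2 J.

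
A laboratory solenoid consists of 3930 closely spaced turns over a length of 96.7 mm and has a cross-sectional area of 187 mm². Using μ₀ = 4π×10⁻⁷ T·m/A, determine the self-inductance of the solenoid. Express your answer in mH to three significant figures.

L ≈ 37.5 mH

A = 187 mm² = 1.870×10^-4 m².
For a long solenoid, L = μ₀N²A/ℓ.
L = (4π×10⁻⁷)(3930)²(1.870×10^-4)/(9.670×10^-2 m) = 3.753×10^-2 H.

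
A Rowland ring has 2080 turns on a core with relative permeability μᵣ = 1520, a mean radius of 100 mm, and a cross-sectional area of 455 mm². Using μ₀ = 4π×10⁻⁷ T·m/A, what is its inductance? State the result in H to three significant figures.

L ≈ 5.98 H

For a thin toroid, L = μ₀μᵣN²A/(2πR).
L = (4π×10⁻⁷)(1520)(2080)²(4.550×10^-4) / (2π×0.1 m) = 5.984 H.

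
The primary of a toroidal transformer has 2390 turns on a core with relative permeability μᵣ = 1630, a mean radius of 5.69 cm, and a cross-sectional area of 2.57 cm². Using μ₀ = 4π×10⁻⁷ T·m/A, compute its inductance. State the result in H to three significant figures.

L ≈ 8.41 H

For a thin toroid, L = μ₀μᵣN²A/(2πR).
L = (4π×10⁻⁷)(1630)(2390)²(2.570×10^-4) / (2π×5.690×10^-2 m) = 8.411 H.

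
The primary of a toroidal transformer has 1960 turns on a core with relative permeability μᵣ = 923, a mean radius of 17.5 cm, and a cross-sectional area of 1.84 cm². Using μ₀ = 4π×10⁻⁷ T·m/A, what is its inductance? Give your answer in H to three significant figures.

For a thin toroid, L = μ₀μᵣN²A/(2πR).
L = (4π×10⁻⁷)(923)(1960)²(1.840×10^-4) / (2π×0.175 m) = 0.7456 H.

L ≈ 0.746 H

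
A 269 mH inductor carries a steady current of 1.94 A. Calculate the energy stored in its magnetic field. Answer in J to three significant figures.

Stored magnetic energy: U = ½LI².
U = ½(0.269 H)(1.94 A)² = 0.5062 J.

U ≈ 0.506 J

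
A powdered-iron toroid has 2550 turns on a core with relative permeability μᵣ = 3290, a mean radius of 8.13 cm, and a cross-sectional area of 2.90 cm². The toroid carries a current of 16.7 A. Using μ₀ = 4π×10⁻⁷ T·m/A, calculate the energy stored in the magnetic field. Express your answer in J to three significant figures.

U ≈ 2130 J

L = μ₀μᵣN²A/(2πR) = (4π×10⁻⁷)(3290)(2550)²(2.900×10^-4)/(2π×8.130×10^-2) = 15.26 H.
U = ½LI² = ½(15.26)(16.7)² = 2.128×10^3 J.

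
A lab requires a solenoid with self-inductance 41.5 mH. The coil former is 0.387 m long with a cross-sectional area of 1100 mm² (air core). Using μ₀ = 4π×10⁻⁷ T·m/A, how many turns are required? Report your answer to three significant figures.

A = 1100 mm² = 1.100×10^-3 m².
From L = μ₀N²A/ℓ, N = √(Lℓ / (μ₀A)).
N = √[(4.150×10^-2)(0.387) / ((4π×10⁻⁷)×1.100×10^-3)] = √(1.162×10^7) ≈ 3408.6.

N ≈ 3410 turns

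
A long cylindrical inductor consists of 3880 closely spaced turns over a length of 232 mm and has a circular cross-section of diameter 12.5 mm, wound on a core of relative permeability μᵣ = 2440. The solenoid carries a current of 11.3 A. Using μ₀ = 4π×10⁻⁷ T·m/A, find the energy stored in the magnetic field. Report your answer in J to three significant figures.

A = π(d/2)² = π(6.250×10^-3 m)² = 1.227×10^-4 m².
L = μ₀μᵣN²A/ℓ = (4π×10⁻⁷)(2440)(3880)²(1.227×10^-4)/(0.232) = 24.42 H.
U = ½LI² = ½(24.42)(11.3)² = 1.559×10^3 J.

U ≈ 1560 J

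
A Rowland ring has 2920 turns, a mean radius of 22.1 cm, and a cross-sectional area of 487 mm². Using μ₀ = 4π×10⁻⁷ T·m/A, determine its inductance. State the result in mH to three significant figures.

L ≈ 3.76 mH

For a thin toroid, L = μ₀N²A/(2πR).
L = (4π×10⁻⁷)(2920)²(4.870×10^-4) / (2π×0.221 m) = 3.758×10^-3 H.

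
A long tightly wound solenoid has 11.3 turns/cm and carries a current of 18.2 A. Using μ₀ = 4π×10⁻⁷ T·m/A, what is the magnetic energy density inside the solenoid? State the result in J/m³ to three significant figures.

B = μ₀nI = (4π×10⁻⁷)(1.130×10^3)(18.2) = 2.584×10^-2 T.
u = B²/(2μ₀) = (2.584×10^-2)²/(2×4π×10⁻⁷) = 265.8 J/m³.

u ≈ 266 J/m³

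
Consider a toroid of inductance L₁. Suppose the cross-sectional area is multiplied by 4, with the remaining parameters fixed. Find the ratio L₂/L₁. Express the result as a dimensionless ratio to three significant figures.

For a toroid, L ∝ μᵣN²A/R.
L₂/L₁ = (4) = 4.00.

L₂/L₁ = 4.00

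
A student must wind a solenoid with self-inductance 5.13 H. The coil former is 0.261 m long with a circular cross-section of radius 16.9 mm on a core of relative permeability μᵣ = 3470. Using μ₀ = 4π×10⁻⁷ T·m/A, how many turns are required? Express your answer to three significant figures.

A = πr² = π(1.690×10^-2 m)² = 8.973×10^-4 m².
From L = μ₀μᵣN²A/ℓ, N = √(Lℓ / (μ₀μᵣA)).
N = √[(5.13)(0.261) / ((4π×10⁻⁷)(3470)×8.973×10^-4)] = √(3.422×10^5) ≈ 585.0.

N ≈ 585 turns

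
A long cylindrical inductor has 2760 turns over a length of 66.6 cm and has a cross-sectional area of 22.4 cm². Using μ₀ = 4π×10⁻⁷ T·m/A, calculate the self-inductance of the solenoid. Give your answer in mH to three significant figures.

A = 22.4 cm² = 2.240×10^-3 m².
For a long solenoid, L = μ₀N²A/ℓ.
L = (4π×10⁻⁷)(2760)²(2.240×10^-3)/(0.666 m) = 3.220×10^-2 H.

L ≈ 32.2 mH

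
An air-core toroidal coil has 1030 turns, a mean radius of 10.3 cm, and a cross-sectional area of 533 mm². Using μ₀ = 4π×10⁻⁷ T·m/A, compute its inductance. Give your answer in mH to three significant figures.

For a thin toroid, L = μ₀N²A/(2πR).
L = (4π×10⁻⁷)(1030)²(5.330×10^-4) / (2π×0.103 m) = 1.098×10^-3 H.

L ≈ 1.10 mH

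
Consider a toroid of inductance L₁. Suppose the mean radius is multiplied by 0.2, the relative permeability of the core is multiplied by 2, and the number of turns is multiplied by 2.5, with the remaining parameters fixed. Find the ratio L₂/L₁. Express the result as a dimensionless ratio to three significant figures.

L₂/L₁ = 62.5

For a toroid, L ∝ μᵣN²A/R.
L₂/L₁ = (0.2)^-1 × (2) × (2.5)^2 = 62.5.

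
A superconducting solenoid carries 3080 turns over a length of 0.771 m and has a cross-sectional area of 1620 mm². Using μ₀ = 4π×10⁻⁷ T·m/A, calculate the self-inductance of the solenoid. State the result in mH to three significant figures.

L ≈ 25.0 mH

A = 1620 mm² = 1.620×10^-3 m².
For a long solenoid, L = μ₀N²A/ℓ.
L = (4π×10⁻⁷)(3080)²(1.620×10^-3)/(0.771 m) = 2.5048×10^-2 H.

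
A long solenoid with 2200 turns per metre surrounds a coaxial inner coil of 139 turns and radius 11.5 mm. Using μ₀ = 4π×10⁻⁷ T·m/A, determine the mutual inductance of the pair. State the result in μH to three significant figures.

M ≈ 160 μH

The outer solenoid produces a uniform field B₁ = μ₀n₁I₁ across the inner coil,
so the flux linkage is N₂Φ = N₂B₁A₂ = μ₀n₁N₂A₂·I₁, giving M = μ₀n₁N₂A₂.
A₂ = πr² = π(1.150×10^-2 m)² = 4.1548×10^-4 m².
M = (4π×10⁻⁷)(2200)(139)(4.1548×10^-4) = 1.597×10^-4 H.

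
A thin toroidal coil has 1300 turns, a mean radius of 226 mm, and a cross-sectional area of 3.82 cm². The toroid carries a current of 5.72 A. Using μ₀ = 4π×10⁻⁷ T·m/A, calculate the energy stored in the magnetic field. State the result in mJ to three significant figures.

U ≈ 9.35 mJ

L = μ₀N²A/(2πR) = (4π×10⁻⁷)(1300)²(3.820×10^-4)/(2π×0.226) = 5.713×10^-4 H.
U = ½LI² = ½(5.713×10^-4)(5.72)² = 9.346×10^-3 J.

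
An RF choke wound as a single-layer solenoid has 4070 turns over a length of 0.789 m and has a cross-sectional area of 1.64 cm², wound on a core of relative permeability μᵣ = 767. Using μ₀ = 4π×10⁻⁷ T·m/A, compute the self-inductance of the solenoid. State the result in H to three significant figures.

L ≈ 3.32 H

A = 1.64 cm² = 1.640×10^-4 m².
For a long solenoid, L = μ₀μᵣN²A/ℓ.
L = (4π×10⁻⁷)(767)(4070)²(1.640×10^-4)/(0.789 m) = 3.319 H.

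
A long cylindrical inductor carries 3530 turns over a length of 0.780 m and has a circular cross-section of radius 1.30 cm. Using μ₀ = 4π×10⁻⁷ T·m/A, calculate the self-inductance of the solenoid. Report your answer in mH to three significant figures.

A = πr² = π(1.300×10^-2 m)² = 5.309×10^-4 m².
For a long solenoid, L = μ₀N²A/ℓ.
L = (4π×10⁻⁷)(3530)²(5.309×10^-4)/(0.78 m) = 1.066×10^-2 H.

L ≈ 10.7 mH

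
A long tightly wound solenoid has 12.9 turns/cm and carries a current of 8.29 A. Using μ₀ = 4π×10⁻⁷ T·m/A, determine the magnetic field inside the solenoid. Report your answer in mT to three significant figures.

B ≈ 13.4 mT

Inside a long solenoid, B = μ₀nI.
B = (4π×10⁻⁷)(1.290×10^3 m⁻¹)(8.29 A) = 1.344×10^-2 T.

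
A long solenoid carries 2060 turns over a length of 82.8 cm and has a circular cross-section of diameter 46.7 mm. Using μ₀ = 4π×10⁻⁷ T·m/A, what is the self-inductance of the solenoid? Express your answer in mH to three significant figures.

A = π(d/2)² = π(2.335×10^-2 m)² = 1.713×10^-3 m².
For a long solenoid, L = μ₀N²A/ℓ.
L = (4π×10⁻⁷)(2060)²(1.713×10^-3)/(0.828 m) = 1.103×10^-2 H.

L ≈ 11.0 mH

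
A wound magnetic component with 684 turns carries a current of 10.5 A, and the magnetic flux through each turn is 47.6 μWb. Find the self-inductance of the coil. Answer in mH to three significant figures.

Self-inductance is defined by L = NΦ_B/I (flux linkage over current).
L = (684)(4.760×10^-5 Wb)/(10.5 A) = 3.101×10^-3 H.

L ≈ 3.10 mH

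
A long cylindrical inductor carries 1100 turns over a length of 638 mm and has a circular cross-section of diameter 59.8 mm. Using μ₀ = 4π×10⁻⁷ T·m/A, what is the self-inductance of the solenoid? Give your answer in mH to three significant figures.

A = π(d/2)² = π(2.990×10^-2 m)² = 2.809×10^-3 m².
For a long solenoid, L = μ₀N²A/ℓ.
L = (4π×10⁻⁷)(1100)²(2.809×10^-3)/(0.638 m) = 6.694×10^-3 H.

L ≈ 6.69 mH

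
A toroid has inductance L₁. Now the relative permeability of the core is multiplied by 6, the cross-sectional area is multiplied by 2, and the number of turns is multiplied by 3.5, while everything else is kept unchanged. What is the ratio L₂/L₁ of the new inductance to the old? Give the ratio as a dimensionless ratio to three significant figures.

For a toroid, L ∝ μᵣN²A/R.
L₂/L₁ = (6) × (2) × (3.5)^2 = 147.

L₂/L₁ = 147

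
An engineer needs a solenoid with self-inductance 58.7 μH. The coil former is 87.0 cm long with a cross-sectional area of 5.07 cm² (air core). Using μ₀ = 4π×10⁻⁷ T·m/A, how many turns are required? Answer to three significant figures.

A = 5.07 cm² = 5.070×10^-4 m².
From L = μ₀N²A/ℓ, N = √(Lℓ / (μ₀A)).
N = √[(5.870×10^-5)(0.87) / ((4π×10⁻⁷)×5.070×10^-4)] = √(8.016×10^4) ≈ 283.1.

N ≈ 283 turns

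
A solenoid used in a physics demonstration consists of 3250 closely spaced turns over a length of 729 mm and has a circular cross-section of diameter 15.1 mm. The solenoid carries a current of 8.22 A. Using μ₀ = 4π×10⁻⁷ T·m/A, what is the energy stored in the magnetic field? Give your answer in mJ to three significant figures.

A = π(d/2)² = π(7.550×10^-3 m)² = 1.791×10^-4 m².
L = μ₀N²A/ℓ = (4π×10⁻⁷)(3250)²(1.791×10^-4)/(0.729) = 3.261×10^-3 H.
U = ½LI² = ½(3.261×10^-3)(8.22)² = 0.1102 J.

U ≈ 110 mJ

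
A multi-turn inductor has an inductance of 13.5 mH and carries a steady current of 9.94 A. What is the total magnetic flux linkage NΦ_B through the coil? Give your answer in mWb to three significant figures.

NΦ_B ≈ 134 mWb

From L = NΦ_B/I, the flux linkage is NΦ_B = LI.
NΦ_B = (1.350×10^-2 H)(9.94 A) = 0.1342 Wb.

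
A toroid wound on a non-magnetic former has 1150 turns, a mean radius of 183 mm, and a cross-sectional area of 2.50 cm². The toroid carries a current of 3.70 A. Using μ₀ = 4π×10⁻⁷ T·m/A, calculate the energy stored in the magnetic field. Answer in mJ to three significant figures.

U ≈ 2.47 mJ

L = μ₀N²A/(2πR) = (4π×10⁻⁷)(1150)²(2.500×10^-4)/(2π×0.183) = 3.613×10^-4 H.
U = ½LI² = ½(3.613×10^-4)(3.70)² = 2.473×10^-3 J.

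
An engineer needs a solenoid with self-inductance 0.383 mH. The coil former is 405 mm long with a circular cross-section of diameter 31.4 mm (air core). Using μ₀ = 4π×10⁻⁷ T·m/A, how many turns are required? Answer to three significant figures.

A = π(d/2)² = π(1.570×10^-2 m)² = 7.744×10^-4 m².
From L = μ₀N²A/ℓ, N = √(Lℓ / (μ₀A)).
N = √[(3.830×10^-4)(0.405) / ((4π×10⁻⁷)×7.744×10^-4)] = √(1.594×10^5) ≈ 399.3.

N ≈ 399 turns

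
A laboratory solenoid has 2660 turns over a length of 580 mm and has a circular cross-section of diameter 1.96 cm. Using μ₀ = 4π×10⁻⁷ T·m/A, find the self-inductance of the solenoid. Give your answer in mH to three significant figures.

A = π(d/2)² = π(9.800×10^-3 m)² = 3.017×10^-4 m².
For a long solenoid, L = μ₀N²A/ℓ.
L = (4π×10⁻⁷)(2660)²(3.017×10^-4)/(0.58 m) = 4.625×10^-3 H.

L ≈ 4.63 mH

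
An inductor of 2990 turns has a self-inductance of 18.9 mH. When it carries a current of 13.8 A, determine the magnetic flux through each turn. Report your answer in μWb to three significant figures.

From L = NΦ_B/I, the flux per turn is Φ_B = LI/N.
Φ_B = (1.890×10^-2 H)(13.8 A)/2990 = 8.723×10^-5 Wb.

Φ_B ≈ 87.2 μWb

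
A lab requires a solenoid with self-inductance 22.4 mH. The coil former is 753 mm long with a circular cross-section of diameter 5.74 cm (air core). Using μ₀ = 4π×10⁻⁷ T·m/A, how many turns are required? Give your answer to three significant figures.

A = π(d/2)² = π(2.870×10^-2 m)² = 2.588×10^-3 m².
From L = μ₀N²A/ℓ, N = √(Lℓ / (μ₀A)).
N = √[(2.240×10^-2)(0.753) / ((4π×10⁻⁷)×2.588×10^-3)] = √(5.187×10^6) ≈ 2277.5.

N ≈ 2280 turns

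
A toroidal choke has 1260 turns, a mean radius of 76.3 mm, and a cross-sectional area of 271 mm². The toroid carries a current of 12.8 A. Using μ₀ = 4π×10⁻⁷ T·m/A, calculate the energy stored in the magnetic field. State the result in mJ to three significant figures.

U ≈ 92.4 mJ

L = μ₀N²A/(2πR) = (4π×10⁻⁷)(1260)²(2.710×10^-4)/(2π×7.630×10^-2) = 1.128×10^-3 H.
U = ½LI² = ½(1.128×10^-3)(12.8)² = 9.239×10^-2 J.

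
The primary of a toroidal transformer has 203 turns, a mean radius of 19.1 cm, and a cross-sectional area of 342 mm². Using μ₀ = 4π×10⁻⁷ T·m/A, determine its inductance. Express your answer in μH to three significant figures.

For a thin toroid, L = μ₀N²A/(2πR).
L = (4π×10⁻⁷)(203)²(3.420×10^-4) / (2π×0.191 m) = 1.476×10^-5 H.

L ≈ 14.8 μH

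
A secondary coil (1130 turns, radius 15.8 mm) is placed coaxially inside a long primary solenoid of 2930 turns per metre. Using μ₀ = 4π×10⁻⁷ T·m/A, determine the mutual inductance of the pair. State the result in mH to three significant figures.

M ≈ 3.26 mH

The outer solenoid produces a uniform field B₁ = μ₀n₁I₁ across the inner coil,
so the flux linkage is N₂Φ = N₂B₁A₂ = μ₀n₁N₂A₂·I₁, giving M = μ₀n₁N₂A₂.
A₂ = πr² = π(1.580×10^-2 m)² = 7.843×10^-4 m².
M = (4π×10⁻⁷)(2930)(1130)(7.843×10^-4) = 3.263×10^-3 H.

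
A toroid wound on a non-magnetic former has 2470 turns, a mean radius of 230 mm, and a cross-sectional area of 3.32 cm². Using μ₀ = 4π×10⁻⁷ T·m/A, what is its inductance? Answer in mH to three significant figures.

For a thin toroid, L = μ₀N²A/(2πR).
L = (4π×10⁻⁷)(2470)²(3.320×10^-4) / (2π×0.23 m) = 1.761×10^-3 H.

L ≈ 1.76 mH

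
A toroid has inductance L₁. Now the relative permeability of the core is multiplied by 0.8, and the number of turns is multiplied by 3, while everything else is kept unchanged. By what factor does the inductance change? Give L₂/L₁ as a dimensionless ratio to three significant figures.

L₂/L₁ = 7.20

For a toroid, L ∝ μᵣN²A/R.
L₂/L₁ = (0.8) × (3)^2 = 7.20.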